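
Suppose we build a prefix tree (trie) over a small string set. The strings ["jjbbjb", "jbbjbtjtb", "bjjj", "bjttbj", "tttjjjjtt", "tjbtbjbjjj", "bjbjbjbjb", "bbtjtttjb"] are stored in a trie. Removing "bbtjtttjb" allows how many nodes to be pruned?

8

A node on "bbtjtttjb"'s path can go only if nothing else ends at it or branches off below it.
The suffix "btjtttjb" (8 nodes) is used only by "bbtjtttjb"; the node for "b" still has the child "j", so pruning stops there.
Nodes removed: 8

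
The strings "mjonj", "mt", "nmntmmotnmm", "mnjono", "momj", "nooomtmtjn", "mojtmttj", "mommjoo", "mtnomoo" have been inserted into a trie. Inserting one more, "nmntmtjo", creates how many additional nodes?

3

Walking "nmntmtjo" from the root, the first 5 characters ("nmntm") follow existing edges; "t" is the first miss.
Each of the 3 remaining characters creates one node.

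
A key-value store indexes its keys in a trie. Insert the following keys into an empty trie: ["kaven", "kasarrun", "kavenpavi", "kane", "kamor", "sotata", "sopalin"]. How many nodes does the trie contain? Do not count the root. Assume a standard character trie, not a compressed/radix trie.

For each word, the new-node count is its length minus the longest prefix already in the trie:
  "kaven" → 5 new (k, a, v, e, n)
  "kasarrun" → prefix "ka" already present; 6 new (s, a, r, r, u, n)
  "kavenpavi" → prefix "kaven" already present; 4 new (p, a, v, i)
  "kane" → prefix "ka" already present; 2 new (n, e)
  "kamor" → prefix "ka" already present; 3 new (m, o, r)
  "sotata" → 6 new (s, o, t, a, t, a)
  "sopalin" → prefix "so" already present; 5 new (p, a, l, i, n)
Total nodes = 5 + 6 + 4 + 2 + 3 + 6 + 5 = 31

31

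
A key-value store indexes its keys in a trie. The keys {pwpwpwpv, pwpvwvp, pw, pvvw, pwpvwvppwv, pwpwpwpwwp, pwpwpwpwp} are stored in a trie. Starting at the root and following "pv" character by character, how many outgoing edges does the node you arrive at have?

1

Walk "pv" from the root, arriving at one node.
Characters that immediately follow "pv" among the stored strings: {v}.
That node has 1 child edge.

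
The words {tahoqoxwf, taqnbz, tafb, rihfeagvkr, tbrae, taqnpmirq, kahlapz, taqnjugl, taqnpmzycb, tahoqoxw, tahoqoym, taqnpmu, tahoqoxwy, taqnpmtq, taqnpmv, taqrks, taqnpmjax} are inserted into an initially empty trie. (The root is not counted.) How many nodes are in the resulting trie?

62

Count nodes per top-level branch (shared prefixes stored once):
  'k'-branch (kahlapz): 7 nodes
  'r'-branch (rihfeagvkr): 10 nodes
  't'-branch (tafb, tahoqoxw, tahoqoxwf, tahoqoxwy, tahoqoym, taqnbz, taqnjugl, taqnpmirq, taqnpmjax, taqnpmtq, taqnpmu, taqnpmv, taqnpmzycb, taqrks, tbrae): 45 nodes
Sum: 62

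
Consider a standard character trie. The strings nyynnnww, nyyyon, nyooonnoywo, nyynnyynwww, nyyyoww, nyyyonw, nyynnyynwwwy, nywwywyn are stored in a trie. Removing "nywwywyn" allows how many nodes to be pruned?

A node on "nywwywyn"'s path can go only if nothing else ends at it or branches off below it.
The suffix "wwywyn" (6 nodes) is used only by "nywwywyn"; the node for "ny" still has the child "y", so pruning stops there.
Nodes removed: 6

6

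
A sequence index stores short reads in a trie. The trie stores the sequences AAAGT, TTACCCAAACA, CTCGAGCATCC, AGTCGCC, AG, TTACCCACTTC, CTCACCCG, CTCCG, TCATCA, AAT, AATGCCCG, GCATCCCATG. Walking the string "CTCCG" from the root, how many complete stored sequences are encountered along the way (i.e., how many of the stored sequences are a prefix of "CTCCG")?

1

Check each prefix of "CTCCG" against the stored set — each match is an end-marker on the path.
Prefixes of the query that are stored words: "CTCCG"
Count: 1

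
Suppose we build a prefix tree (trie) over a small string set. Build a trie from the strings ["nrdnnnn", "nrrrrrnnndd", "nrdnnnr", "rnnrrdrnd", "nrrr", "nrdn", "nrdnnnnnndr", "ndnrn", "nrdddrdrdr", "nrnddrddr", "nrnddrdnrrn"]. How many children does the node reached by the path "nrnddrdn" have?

Walk "nrnddrdn" from the root, arriving at one node.
Distinct next characters after "nrnddrdn": r.
That node has 1 child edge.

1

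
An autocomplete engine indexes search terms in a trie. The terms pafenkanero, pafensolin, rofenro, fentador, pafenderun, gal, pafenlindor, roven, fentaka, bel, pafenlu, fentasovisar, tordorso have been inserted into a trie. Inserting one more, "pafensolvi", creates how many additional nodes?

2

Walking "pafensolvi" from the root, the first 8 characters ("pafensol") follow existing edges; "v" is the first miss.
New nodes needed: |"pafensolvi"| − 8 = 10 − 8 = 2.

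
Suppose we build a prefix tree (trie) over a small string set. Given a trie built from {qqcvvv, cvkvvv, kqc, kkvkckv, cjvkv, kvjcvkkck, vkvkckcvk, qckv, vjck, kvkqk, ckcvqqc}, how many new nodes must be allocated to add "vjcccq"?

3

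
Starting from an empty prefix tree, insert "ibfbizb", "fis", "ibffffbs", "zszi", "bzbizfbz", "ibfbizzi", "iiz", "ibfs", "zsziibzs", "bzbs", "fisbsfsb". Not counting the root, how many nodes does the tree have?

42

Trace insertions, counting only characters that open a new branch:
  "ibfbizb" → 7 new (i, b, f, b, i, z, b)
  "fis" → 3 new (f, i, s)
  "ibffffbs" → prefix "ibf" already present; 5 new (f, f, f, b, s)
  "zszi" → 4 new (z, s, z, i)
  "bzbizfbz" → 8 new (b, z, b, i, z, f, b, z)
  "ibfbizzi" → prefix "ibfbiz" already present; 2 new (z, i)
  "iiz" → prefix "i" already present; 2 new (i, z)
  "ibfs" → prefix "ibf" already present; 1 new (s)
  "zsziibzs" → prefix "zszi" already present; 4 new (i, b, z, s)
  "bzbs" → prefix "bzb" already present; 1 new (s)
  "fisbsfsb" → prefix "fis" already present; 5 new (b, s, f, s, b)
Total nodes = 7 + 3 + 5 + 4 + 8 + 2 + 2 + 1 + 4 + 1 + 5 = 42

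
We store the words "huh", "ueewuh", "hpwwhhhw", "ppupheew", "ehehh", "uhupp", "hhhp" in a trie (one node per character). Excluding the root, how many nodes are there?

For each word, the new-node count is its length minus the longest prefix already in the trie:
  "huh" → 3 new (h, u, h)
  "ueewuh" → 6 new (u, e, e, w, u, h)
  "hpwwhhhw" → prefix "h" already present; 7 new (p, w, w, h, h, h, w)
  "ppupheew" → 8 new (p, p, u, p, h, e, e, w)
  "ehehh" → 5 new (e, h, e, h, h)
  "uhupp" → prefix "u" already present; 4 new (h, u, p, p)
  "hhhp" → prefix "h" already present; 3 new (h, h, p)
Total nodes = 3 + 6 + 7 + 8 + 5 + 4 + 3 = 36

36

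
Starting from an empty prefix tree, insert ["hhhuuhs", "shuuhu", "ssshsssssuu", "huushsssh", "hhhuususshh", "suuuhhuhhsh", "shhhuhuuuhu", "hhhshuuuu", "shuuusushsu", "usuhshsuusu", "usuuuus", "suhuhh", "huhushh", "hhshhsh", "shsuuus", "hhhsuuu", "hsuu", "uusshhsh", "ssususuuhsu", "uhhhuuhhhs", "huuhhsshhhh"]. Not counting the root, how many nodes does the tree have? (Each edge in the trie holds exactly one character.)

For each word, the new-node count is its length minus the longest prefix already in the trie:
  "hhhuuhs" → 7 new (h, h, h, u, u, h, s)
  "shuuhu" → 6 new (s, h, u, u, h, u)
  "ssshsssssuu" → prefix "s" already present; 10 new (s, s, h, s, s, s, s, s, u, u)
  "huushsssh" → prefix "h" already present; 8 new (u, u, s, h, s, s, s, h)
  "hhhuususshh" → prefix "hhhuu" already present; 6 new (s, u, s, s, h, h)
  "suuuhhuhhsh" → prefix "s" already present; 10 new (u, u, u, h, h, u, h, h, s, h)
  "shhhuhuuuhu" → prefix "sh" already present; 9 new (h, h, u, h, u, u, u, h, u)
  "hhhshuuuu" → prefix "hhh" already present; 6 new (s, h, u, u, u, u)
  "shuuusushsu" → prefix "shuu" already present; 7 new (u, s, u, s, h, s, u)
  "usuhshsuusu" → 11 new (u, s, u, h, s, h, s, u, u, s, u)
  "usuuuus" → prefix "usu" already present; 4 new (u, u, u, s)
  "suhuhh" → prefix "su" already present; 4 new (h, u, h, h)
  "huhushh" → prefix "hu" already present; 5 new (h, u, s, h, h)
  "hhshhsh" → prefix "hh" already present; 5 new (s, h, h, s, h)
  "shsuuus" → prefix "sh" already present; 5 new (s, u, u, u, s)
  "hhhsuuu" → prefix "hhhs" already present; 3 new (u, u, u)
  "hsuu" → prefix "h" already present; 3 new (s, u, u)
  "uusshhsh" → prefix "u" already present; 7 new (u, s, s, h, h, s, h)
  "ssususuuhsu" → prefix "ss" already present; 9 new (u, s, u, s, u, u, h, s, u)
  "uhhhuuhhhs" → prefix "u" already present; 9 new (h, h, h, u, u, h, h, h, s)
  "huuhhsshhhh" → prefix "huu" already present; 8 new (h, h, s, s, h, h, h, h)
Total nodes = 7 + 6 + 10 + 8 + 6 + 10 + 9 + 6 + 7 + 11 + 4 + 4 + 5 + 5 + 5 + 3 + 3 + 7 + 9 + 9 + 8 = 142

142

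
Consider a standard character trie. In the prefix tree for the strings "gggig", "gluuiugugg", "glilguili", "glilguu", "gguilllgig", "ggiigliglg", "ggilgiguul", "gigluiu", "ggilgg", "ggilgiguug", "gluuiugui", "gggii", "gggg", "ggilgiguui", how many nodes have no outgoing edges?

Leaves are exactly the stored words that no other stored word extends.
Those words: "gggg", "gggig", "gggii", "ggiigliglg", "ggilgg", "ggilgiguug", "ggilgiguui", "ggilgiguul", "gguilllgig", "gigluiu", "glilguili", "glilguu", "gluuiugugg", "gluuiugui"
Leaf count: 14

14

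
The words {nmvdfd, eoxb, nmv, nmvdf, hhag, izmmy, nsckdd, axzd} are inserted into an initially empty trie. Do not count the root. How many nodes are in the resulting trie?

28

Trace insertions, counting only characters that open a new branch:
  "nmvdfd" → 6 new (n, m, v, d, f, d)
  "eoxb" → 4 new (e, o, x, b)
  "nmv" → prefix "nmv" already present; 0 new (none)
  "nmvdf" → prefix "nmvdf" already present; 0 new (none)
  "hhag" → 4 new (h, h, a, g)
  "izmmy" → 5 new (i, z, m, m, y)
  "nsckdd" → prefix "n" already present; 5 new (s, c, k, d, d)
  "axzd" → 4 new (a, x, z, d)
Total nodes = 6 + 4 + 0 + 0 + 4 + 5 + 5 + 4 = 28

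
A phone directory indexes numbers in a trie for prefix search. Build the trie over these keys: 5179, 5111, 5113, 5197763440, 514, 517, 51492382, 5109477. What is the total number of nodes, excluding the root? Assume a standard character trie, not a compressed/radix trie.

26

Insert word by word; a character creates a node only if that edge doesn't already exist:
  "5179" → 4 new (5, 1, 7, 9)
  "5111" → prefix "51" already present; 2 new (1, 1)
  "5113" → prefix "511" already present; 1 new (3)
  "5197763440" → prefix "51" already present; 8 new (9, 7, 7, 6, 3, 4, 4, 0)
  "514" → prefix "51" already present; 1 new (4)
  "517" → prefix "517" already present; 0 new (none)
  "51492382" → prefix "514" already present; 5 new (9, 2, 3, 8, 2)
  "5109477" → prefix "51" already present; 5 new (0, 9, 4, 7, 7)
Total nodes = 4 + 2 + 1 + 8 + 1 + 0 + 5 + 5 = 26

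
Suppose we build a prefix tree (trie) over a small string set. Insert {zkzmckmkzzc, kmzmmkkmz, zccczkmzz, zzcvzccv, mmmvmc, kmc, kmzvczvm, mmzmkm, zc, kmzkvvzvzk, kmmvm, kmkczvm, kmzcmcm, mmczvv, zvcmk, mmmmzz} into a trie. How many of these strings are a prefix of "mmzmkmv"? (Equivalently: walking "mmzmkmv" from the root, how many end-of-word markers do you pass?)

1

Check each prefix of "mmzmkmv" against the stored set — each match is an end-marker on the path.
Prefixes of the query that are stored words: "mmzmkm"
Count: 1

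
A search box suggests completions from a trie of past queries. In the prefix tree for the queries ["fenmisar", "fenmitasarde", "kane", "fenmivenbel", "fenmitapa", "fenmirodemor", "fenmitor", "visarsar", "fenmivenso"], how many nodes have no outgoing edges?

9

Leaves are exactly the stored words that no other stored word extends.
Those words: "fenmirodemor", "fenmisar", "fenmitapa", "fenmitasarde", "fenmitor", "fenmivenbel", "fenmivenso", "kane", "visarsar"
Leaf count: 9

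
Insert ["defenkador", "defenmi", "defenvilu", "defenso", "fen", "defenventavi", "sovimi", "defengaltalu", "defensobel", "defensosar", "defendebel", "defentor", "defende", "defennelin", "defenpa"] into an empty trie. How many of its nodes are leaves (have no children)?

Leaves are exactly the stored words that no other stored word extends.
Those words: "defendebel", "defengaltalu", "defenkador", "defenmi", "defennelin", "defenpa", "defensobel", "defensosar", "defentor", "defenventavi", "defenvilu", "fen", "sovimi"
Leaf count: 13

13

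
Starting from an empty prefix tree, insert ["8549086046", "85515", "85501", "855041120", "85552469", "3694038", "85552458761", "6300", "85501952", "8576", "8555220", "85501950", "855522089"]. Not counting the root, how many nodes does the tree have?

Count nodes per top-level branch (shared prefixes stored once):
  '3'-branch (3694038): 7 nodes
  '6'-branch (6300): 4 nodes
  '8'-branch (8549086046, 85501, 85501950, 85501952, 855041120, 85515, 8555220, 855522089, 85552458761, 85552469, 8576): 40 nodes
Sum: 51

51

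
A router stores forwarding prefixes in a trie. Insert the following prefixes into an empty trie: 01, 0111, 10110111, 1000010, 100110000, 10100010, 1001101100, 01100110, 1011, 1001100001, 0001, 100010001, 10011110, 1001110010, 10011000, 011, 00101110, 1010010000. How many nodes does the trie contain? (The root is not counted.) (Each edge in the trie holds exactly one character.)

For each word, the new-node count is its length minus the longest prefix already in the trie:
  "01" → 2 new (0, 1)
  "0111" → prefix "01" already present; 2 new (1, 1)
  "10110111" → 8 new (1, 0, 1, 1, 0, 1, 1, 1)
  "1000010" → prefix "10" already present; 5 new (0, 0, 0, 1, 0)
  "100110000" → prefix "100" already present; 6 new (1, 1, 0, 0, 0, 0)
  "10100010" → prefix "101" already present; 5 new (0, 0, 0, 1, 0)
  "1001101100" → prefix "100110" already present; 4 new (1, 1, 0, 0)
  "01100110" → prefix "011" already present; 5 new (0, 0, 1, 1, 0)
  "1011" → prefix "1011" already present; 0 new (none)
  "1001100001" → prefix "100110000" already present; 1 new (1)
  "0001" → prefix "0" already present; 3 new (0, 0, 1)
  "100010001" → prefix "1000" already present; 5 new (1, 0, 0, 0, 1)
  "10011110" → prefix "10011" already present; 3 new (1, 1, 0)
  "1001110010" → prefix "100111" already present; 4 new (0, 0, 1, 0)
  "10011000" → prefix "10011000" already present; 0 new (none)
  "011" → prefix "011" already present; 0 new (none)
  "00101110" → prefix "00" already present; 6 new (1, 0, 1, 1, 1, 0)
  "1010010000" → prefix "10100" already present; 5 new (1, 0, 0, 0, 0)
Total nodes = 2 + 2 + 8 + 5 + 6 + 5 + 4 + 5 + 0 + 1 + 3 + 5 + 3 + 4 + 0 + 0 + 6 + 5 = 64

64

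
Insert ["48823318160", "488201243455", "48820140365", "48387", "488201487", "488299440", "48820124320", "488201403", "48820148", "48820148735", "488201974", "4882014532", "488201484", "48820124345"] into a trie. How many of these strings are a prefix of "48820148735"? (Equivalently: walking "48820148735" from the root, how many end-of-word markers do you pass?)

3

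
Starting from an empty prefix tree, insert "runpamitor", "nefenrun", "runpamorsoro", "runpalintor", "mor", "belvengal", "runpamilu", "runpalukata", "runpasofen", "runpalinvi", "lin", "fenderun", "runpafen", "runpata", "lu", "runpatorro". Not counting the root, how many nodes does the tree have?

77

Count nodes per top-level branch (shared prefixes stored once):
  'b'-branch (belvengal): 9 nodes
  'f'-branch (fenderun): 8 nodes
  'l'-branch (lin, lu): 4 nodes
  'm'-branch (mor): 3 nodes
  'n'-branch (nefenrun): 8 nodes
  'r'-branch (runpafen, runpalintor, runpalinvi, runpalukata, runpamilu, runpamitor, runpamorsoro, runpasofen, runpata, runpatorro): 45 nodes
Sum: 77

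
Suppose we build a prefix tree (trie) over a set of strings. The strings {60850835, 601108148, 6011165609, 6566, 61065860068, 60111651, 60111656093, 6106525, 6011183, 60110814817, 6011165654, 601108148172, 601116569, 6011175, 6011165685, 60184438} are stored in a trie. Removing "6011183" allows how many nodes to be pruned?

Walk "6011183" from the leaf back toward the root, removing each node that no remaining word uses.
The suffix "83" (2 nodes) is used only by "6011183"; the node for "60111" still has the child "6", so pruning stops there.
Nodes removed: 2

2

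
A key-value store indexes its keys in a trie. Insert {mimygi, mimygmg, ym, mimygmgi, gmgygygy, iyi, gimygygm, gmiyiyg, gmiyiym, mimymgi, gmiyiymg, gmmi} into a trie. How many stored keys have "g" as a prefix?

Filter for entries beginning with "g":
Matches: "gimygygm", "gmgygygy", "gmiyiyg", "gmiyiym", "gmiyiymg", "gmmi"
Count: 6

6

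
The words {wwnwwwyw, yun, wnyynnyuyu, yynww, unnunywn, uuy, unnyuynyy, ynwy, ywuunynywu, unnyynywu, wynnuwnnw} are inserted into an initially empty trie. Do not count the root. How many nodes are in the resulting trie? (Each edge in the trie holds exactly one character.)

Count nodes per top-level branch (shared prefixes stored once):
  'u'-branch (unnunywn, unnyuynyy, unnyynywu, uuy): 21 nodes
  'w'-branch (wnyynnyuyu, wwnwwwyw, wynnuwnnw): 25 nodes
  'y'-branch (ynwy, yun, ywuunynywu, yynww): 19 nodes
Sum: 65

65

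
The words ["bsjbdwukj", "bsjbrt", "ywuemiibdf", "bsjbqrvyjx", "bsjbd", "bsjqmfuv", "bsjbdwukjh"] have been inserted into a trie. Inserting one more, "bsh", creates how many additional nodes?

Walking "bsh" from the root, the first 2 characters ("bs") follow existing edges; "h" is the first miss.
So 3 − 2 = 1 new nodes.

1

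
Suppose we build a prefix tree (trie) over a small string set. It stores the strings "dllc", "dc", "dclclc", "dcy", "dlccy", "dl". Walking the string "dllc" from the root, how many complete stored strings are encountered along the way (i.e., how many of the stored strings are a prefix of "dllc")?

Check each prefix of "dllc" against the stored set — each match is an end-marker on the path.
Prefixes of the query that are stored words: "dl", "dllc"
Count: 2

2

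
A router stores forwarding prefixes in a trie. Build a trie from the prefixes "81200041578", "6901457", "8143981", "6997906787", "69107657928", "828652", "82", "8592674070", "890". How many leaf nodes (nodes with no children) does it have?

A leaf is a node with no children — equivalently, the end of a word that is not a proper prefix of any other stored word.
Those words: "6901457", "69107657928", "6997906787", "81200041578", "8143981", "828652", "8592674070", "890"
Leaf count: 8

8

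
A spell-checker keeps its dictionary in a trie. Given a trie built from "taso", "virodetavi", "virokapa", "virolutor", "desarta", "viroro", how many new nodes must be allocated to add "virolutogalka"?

5

"viroluto" is already a path in the trie; the remaining "galka" must be added.
So 13 − 8 = 5 new nodes.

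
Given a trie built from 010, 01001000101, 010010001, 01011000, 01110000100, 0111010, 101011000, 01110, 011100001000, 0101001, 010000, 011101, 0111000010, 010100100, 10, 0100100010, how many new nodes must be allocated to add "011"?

"011" is already a full path in the trie; only an end-marker is added.
No new nodes are needed: 0.

0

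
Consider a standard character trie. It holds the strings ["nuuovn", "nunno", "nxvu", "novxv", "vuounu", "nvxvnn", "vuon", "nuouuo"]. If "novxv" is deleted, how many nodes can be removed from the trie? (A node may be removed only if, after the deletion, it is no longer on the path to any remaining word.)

4

After clearing the end-marker at "novxv", prune upward until reaching a node still needed by another word.
The suffix "ovxv" (4 nodes) is used only by "novxv"; the node for "n" still has the child "u", so pruning stops there.
Nodes removed: 4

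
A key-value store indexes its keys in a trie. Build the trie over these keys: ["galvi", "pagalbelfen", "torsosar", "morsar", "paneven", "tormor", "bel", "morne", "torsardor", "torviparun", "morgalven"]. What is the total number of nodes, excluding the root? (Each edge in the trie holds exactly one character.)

For each word, the new-node count is its length minus the longest prefix already in the trie:
  "galvi" → 5 new (g, a, l, v, i)
  "pagalbelfen" → 11 new (p, a, g, a, l, b, e, l, f, e, n)
  "torsosar" → 8 new (t, o, r, s, o, s, a, r)
  "morsar" → 6 new (m, o, r, s, a, r)
  "paneven" → prefix "pa" already present; 5 new (n, e, v, e, n)
  "tormor" → prefix "tor" already present; 3 new (m, o, r)
  "bel" → 3 new (b, e, l)
  "morne" → prefix "mor" already present; 2 new (n, e)
  "torsardor" → prefix "tors" already present; 5 new (a, r, d, o, r)
  "torviparun" → prefix "tor" already present; 7 new (v, i, p, a, r, u, n)
  "morgalven" → prefix "mor" already present; 6 new (g, a, l, v, e, n)
Total nodes = 5 + 11 + 8 + 6 + 5 + 3 + 3 + 2 + 5 + 7 + 6 = 61

61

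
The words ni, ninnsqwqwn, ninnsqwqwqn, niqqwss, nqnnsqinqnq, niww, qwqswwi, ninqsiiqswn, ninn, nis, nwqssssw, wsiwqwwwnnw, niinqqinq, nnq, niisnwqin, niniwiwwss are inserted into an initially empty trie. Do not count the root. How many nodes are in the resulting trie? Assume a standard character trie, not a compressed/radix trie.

85

Insert word by word; a character creates a node only if that edge doesn't already exist:
  "ni" → 2 new (n, i)
  "ninnsqwqwn" → prefix "ni" already present; 8 new (n, n, s, q, w, q, w, n)
  "ninnsqwqwqn" → prefix "ninnsqwqw" already present; 2 new (q, n)
  "niqqwss" → prefix "ni" already present; 5 new (q, q, w, s, s)
  "nqnnsqinqnq" → prefix "n" already present; 10 new (q, n, n, s, q, i, n, q, n, q)
  "niww" → prefix "ni" already present; 2 new (w, w)
  "qwqswwi" → 7 new (q, w, q, s, w, w, i)
  "ninqsiiqswn" → prefix "nin" already present; 8 new (q, s, i, i, q, s, w, n)
  "ninn" → prefix "ninn" already present; 0 new (none)
  "nis" → prefix "ni" already present; 1 new (s)
  "nwqssssw" → prefix "n" already present; 7 new (w, q, s, s, s, s, w)
  "wsiwqwwwnnw" → 11 new (w, s, i, w, q, w, w, w, n, n, w)
  "niinqqinq" → prefix "ni" already present; 7 new (i, n, q, q, i, n, q)
  "nnq" → prefix "n" already present; 2 new (n, q)
  "niisnwqin" → prefix "nii" already present; 6 new (s, n, w, q, i, n)
  "niniwiwwss" → prefix "nin" already present; 7 new (i, w, i, w, w, s, s)
Total nodes = 2 + 8 + 2 + 5 + 10 + 2 + 7 + 8 + 0 + 1 + 7 + 11 + 7 + 2 + 6 + 7 = 85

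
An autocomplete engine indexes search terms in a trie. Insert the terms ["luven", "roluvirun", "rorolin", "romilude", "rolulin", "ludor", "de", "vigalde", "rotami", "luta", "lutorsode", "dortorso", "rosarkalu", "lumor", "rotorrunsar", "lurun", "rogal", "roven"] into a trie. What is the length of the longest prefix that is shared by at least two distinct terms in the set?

The deepest shared node is where two words last agree before diverging.
"rolulin" and "roluvirun" agree on "rolu" (4 characters) before diverging; nothing deeper is shared.
Longest shared-prefix length: 4

4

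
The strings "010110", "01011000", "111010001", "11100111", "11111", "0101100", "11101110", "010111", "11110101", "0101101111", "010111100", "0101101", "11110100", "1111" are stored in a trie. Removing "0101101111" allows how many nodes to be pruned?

After clearing the end-marker at "0101101111", prune upward until reaching a node still needed by another word.
The suffix "111" (3 nodes) is used only by "0101101111"; "0101101" is itself a stored word, so pruning stops there.
Nodes removed: 3

3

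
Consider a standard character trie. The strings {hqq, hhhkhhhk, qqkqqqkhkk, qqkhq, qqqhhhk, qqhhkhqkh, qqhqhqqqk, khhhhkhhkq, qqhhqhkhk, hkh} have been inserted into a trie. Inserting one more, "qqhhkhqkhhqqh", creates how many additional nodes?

4

"qqhhkhqkh" is already a path in the trie; the remaining "hqqh" must be added.
New nodes needed: |"qqhhkhqkhhqqh"| − 9 = 13 − 9 = 4.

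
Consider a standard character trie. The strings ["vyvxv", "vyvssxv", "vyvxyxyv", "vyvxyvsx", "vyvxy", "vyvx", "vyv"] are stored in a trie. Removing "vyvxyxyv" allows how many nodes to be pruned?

3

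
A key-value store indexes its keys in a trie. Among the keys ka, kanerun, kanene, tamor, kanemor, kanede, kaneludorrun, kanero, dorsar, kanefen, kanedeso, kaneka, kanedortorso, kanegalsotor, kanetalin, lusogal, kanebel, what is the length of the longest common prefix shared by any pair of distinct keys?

Look for the deepest trie node that still has at least two words in its subtree.
e.g. "kanede" and "kanedeso" share the prefix "kanede" of length 6; no pair shares a longer one.
Longest shared-prefix length: 6

6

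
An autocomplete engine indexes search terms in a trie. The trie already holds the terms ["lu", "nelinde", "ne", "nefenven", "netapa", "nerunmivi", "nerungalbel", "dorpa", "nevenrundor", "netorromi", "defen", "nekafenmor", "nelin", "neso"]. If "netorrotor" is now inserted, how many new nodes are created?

Walking "netorrotor" from the root, the first 7 characters ("netorro") follow existing edges; "t" is the first miss.
So 10 − 7 = 3 new nodes.

3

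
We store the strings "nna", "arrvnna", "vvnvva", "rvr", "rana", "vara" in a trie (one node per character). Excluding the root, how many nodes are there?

25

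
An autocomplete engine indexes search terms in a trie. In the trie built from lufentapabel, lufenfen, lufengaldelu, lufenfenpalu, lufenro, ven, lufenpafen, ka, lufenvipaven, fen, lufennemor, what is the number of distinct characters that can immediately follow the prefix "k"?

1

Follow the path "k" to its node, then look at its outgoing edges.
Distinct next characters after "k": a.
That node has 1 child edge.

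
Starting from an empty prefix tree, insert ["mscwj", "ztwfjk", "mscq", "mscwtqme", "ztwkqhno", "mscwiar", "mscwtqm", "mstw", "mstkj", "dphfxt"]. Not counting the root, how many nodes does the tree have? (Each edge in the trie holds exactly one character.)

34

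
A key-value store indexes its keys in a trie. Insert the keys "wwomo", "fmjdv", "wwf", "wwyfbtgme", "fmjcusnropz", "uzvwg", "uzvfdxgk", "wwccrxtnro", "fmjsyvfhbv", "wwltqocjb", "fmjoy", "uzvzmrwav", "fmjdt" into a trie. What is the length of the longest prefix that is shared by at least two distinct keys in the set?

4

Look for the deepest trie node that still has at least two words in its subtree.
"fmjdt" and "fmjdv" agree on "fmjd" (4 characters) before diverging; nothing deeper is shared.
Longest shared-prefix length: 4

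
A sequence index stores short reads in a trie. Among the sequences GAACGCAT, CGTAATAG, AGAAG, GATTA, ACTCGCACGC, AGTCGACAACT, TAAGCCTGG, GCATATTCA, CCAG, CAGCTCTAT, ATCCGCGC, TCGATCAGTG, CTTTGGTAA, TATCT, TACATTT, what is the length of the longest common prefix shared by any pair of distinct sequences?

2

Look for the deepest trie node that still has at least two words in its subtree.
"AGAAG" and "AGTCGACAACT" agree on "AG" (2 characters) before diverging; nothing deeper is shared.
Longest shared-prefix length: 2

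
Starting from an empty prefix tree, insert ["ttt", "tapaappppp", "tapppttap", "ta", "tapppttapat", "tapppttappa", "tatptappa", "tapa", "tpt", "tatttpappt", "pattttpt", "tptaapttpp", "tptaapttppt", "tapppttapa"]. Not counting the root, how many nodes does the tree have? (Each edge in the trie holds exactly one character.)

Trace insertions, counting only characters that open a new branch:
  "ttt" → 3 new (t, t, t)
  "tapaappppp" → prefix "t" already present; 9 new (a, p, a, a, p, p, p, p, p)
  "tapppttap" → prefix "tap" already present; 6 new (p, p, t, t, a, p)
  "ta" → prefix "ta" already present; 0 new (none)
  "tapppttapat" → prefix "tapppttap" already present; 2 new (a, t)
  "tapppttappa" → prefix "tapppttap" already present; 2 new (p, a)
  "tatptappa" → prefix "ta" already present; 7 new (t, p, t, a, p, p, a)
  "tapa" → prefix "tapa" already present; 0 new (none)
  "tpt" → prefix "t" already present; 2 new (p, t)
  "tatttpappt" → prefix "tat" already present; 7 new (t, t, p, a, p, p, t)
  "pattttpt" → 8 new (p, a, t, t, t, t, p, t)
  "tptaapttpp" → prefix "tpt" already present; 7 new (a, a, p, t, t, p, p)
  "tptaapttppt" → prefix "tptaapttpp" already present; 1 new (t)
  "tapppttapa" → prefix "tapppttapa" already present; 0 new (none)
Total nodes = 3 + 9 + 6 + 0 + 2 + 2 + 7 + 0 + 2 + 7 + 8 + 7 + 1 + 0 = 54

54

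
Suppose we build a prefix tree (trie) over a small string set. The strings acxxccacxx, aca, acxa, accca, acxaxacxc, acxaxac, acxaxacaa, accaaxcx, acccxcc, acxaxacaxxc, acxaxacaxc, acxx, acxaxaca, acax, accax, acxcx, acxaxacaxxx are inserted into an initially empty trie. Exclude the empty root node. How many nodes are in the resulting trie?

39

Trace insertions, counting only characters that open a new branch:
  "acxxccacxx" → 10 new (a, c, x, x, c, c, a, c, x, x)
  "aca" → prefix "ac" already present; 1 new (a)
  "acxa" → prefix "acx" already present; 1 new (a)
  "accca" → prefix "ac" already present; 3 new (c, c, a)
  "acxaxacxc" → prefix "acxa" already present; 5 new (x, a, c, x, c)
  "acxaxac" → prefix "acxaxac" already present; 0 new (none)
  "acxaxacaa" → prefix "acxaxac" already present; 2 new (a, a)
  "accaaxcx" → prefix "acc" already present; 5 new (a, a, x, c, x)
  "acccxcc" → prefix "accc" already present; 3 new (x, c, c)
  "acxaxacaxxc" → prefix "acxaxaca" already present; 3 new (x, x, c)
  "acxaxacaxc" → prefix "acxaxacax" already present; 1 new (c)
  "acxx" → prefix "acxx" already present; 0 new (none)
  "acxaxaca" → prefix "acxaxaca" already present; 0 new (none)
  "acax" → prefix "aca" already present; 1 new (x)
  "accax" → prefix "acca" already present; 1 new (x)
  "acxcx" → prefix "acx" already present; 2 new (c, x)
  "acxaxacaxxx" → prefix "acxaxacaxx" already present; 1 new (x)
Total nodes = 10 + 1 + 1 + 3 + 5 + 0 + 2 + 5 + 3 + 3 + 1 + 0 + 0 + 1 + 1 + 2 + 1 = 39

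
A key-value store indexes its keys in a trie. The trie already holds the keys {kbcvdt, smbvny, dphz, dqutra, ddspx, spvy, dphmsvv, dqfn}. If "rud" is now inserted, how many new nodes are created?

3

"rud" shares no prefix with any stored word, so all 3 characters open new nodes.
3 − 0 = 3 new nodes.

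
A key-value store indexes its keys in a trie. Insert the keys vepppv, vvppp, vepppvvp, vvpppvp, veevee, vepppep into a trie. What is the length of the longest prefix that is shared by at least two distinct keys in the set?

The deepest shared node is where two words last agree before diverging.
"vepppv" and "vepppvvp" agree on "vepppv" (6 characters) before diverging; nothing deeper is shared.
Longest shared-prefix length: 6

6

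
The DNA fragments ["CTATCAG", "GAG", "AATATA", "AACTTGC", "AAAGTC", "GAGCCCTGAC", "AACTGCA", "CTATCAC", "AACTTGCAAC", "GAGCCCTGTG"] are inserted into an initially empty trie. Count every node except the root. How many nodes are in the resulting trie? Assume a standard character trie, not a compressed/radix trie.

Count nodes per top-level branch (shared prefixes stored once):
  'A'-branch (AAAGTC, AACTGCA, AACTTGC, AACTTGCAAC, AATATA): 21 nodes
  'C'-branch (CTATCAC, CTATCAG): 8 nodes
  'G'-branch (GAG, GAGCCCTGAC, GAGCCCTGTG): 12 nodes
Sum: 41

41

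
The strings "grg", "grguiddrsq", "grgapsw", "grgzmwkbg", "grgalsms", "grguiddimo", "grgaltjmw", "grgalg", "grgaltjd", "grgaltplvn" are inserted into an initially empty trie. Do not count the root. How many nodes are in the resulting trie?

37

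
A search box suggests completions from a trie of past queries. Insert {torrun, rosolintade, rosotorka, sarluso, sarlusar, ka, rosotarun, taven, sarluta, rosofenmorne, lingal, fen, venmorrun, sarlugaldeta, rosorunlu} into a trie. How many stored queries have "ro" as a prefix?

5

Filter for entries beginning with "ro":
Words under "ro": rosofenmorne, rosolintade, rosorunlu, rosotarun, rosotorka
Count: 5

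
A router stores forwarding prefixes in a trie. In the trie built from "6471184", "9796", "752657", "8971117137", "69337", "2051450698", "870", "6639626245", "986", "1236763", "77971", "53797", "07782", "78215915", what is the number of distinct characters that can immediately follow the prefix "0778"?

Follow the path "0778" to its node, then look at its outgoing edges.
Distinct next characters after "0778": 2.
That node has 1 child edge.

1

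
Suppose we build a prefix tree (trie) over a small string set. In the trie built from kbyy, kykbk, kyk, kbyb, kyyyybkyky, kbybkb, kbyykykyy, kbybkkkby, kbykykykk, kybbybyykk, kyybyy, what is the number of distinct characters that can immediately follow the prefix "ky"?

3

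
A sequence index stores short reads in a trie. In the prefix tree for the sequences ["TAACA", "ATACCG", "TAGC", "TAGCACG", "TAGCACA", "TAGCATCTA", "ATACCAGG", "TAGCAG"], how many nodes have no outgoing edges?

7

Leaves are exactly the stored words that no other stored word extends.
Those words: "ATACCAGG", "ATACCG", "TAACA", "TAGCACA", "TAGCACG", "TAGCAG", "TAGCATCTA"
Leaf count: 7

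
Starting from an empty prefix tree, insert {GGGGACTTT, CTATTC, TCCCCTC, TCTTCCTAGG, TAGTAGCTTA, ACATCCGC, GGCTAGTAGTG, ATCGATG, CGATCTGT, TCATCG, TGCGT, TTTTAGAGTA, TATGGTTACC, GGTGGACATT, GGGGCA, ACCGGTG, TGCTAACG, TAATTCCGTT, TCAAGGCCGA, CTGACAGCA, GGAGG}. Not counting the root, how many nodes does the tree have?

139

Insert word by word; a character creates a node only if that edge doesn't already exist:
  "GGGGACTTT" → 9 new (G, G, G, G, A, C, T, T, T)
  "CTATTC" → 6 new (C, T, A, T, T, C)
  "TCCCCTC" → 7 new (T, C, C, C, C, T, C)
  "TCTTCCTAGG" → prefix "TC" already present; 8 new (T, T, C, C, T, A, G, G)
  "TAGTAGCTTA" → prefix "T" already present; 9 new (A, G, T, A, G, C, T, T, A)
  "ACATCCGC" → 8 new (A, C, A, T, C, C, G, C)
  "GGCTAGTAGTG" → prefix "GG" already present; 9 new (C, T, A, G, T, A, G, T, G)
  "ATCGATG" → prefix "A" already present; 6 new (T, C, G, A, T, G)
  "CGATCTGT" → prefix "C" already present; 7 new (G, A, T, C, T, G, T)
  "TCATCG" → prefix "TC" already present; 4 new (A, T, C, G)
  "TGCGT" → prefix "T" already present; 4 new (G, C, G, T)
  "TTTTAGAGTA" → prefix "T" already present; 9 new (T, T, T, A, G, A, G, T, A)
  "TATGGTTACC" → prefix "TA" already present; 8 new (T, G, G, T, T, A, C, C)
  "GGTGGACATT" → prefix "GG" already present; 8 new (T, G, G, A, C, A, T, T)
  "GGGGCA" → prefix "GGGG" already present; 2 new (C, A)
  "ACCGGTG" → prefix "AC" already present; 5 new (C, G, G, T, G)
  "TGCTAACG" → prefix "TGC" already present; 5 new (T, A, A, C, G)
  "TAATTCCGTT" → prefix "TA" already present; 8 new (A, T, T, C, C, G, T, T)
  "TCAAGGCCGA" → prefix "TCA" already present; 7 new (A, G, G, C, C, G, A)
  "CTGACAGCA" → prefix "CT" already present; 7 new (G, A, C, A, G, C, A)
  "GGAGG" → prefix "GG" already present; 3 new (A, G, G)
Total nodes = 9 + 6 + 7 + 8 + 9 + 8 + 9 + 6 + 7 + 4 + 4 + 9 + 8 + 8 + 2 + 5 + 5 + 8 + 7 + 7 + 3 = 139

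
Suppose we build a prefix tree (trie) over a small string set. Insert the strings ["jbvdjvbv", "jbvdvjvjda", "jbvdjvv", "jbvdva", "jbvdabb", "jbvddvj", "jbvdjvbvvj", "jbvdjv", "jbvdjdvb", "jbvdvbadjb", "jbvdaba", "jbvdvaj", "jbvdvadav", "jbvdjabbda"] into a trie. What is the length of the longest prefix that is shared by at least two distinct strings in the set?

The deepest shared node is where two words last agree before diverging.
e.g. "jbvdjvbv" and "jbvdjvbvvj" share the prefix "jbvdjvbv" of length 8; no pair shares a longer one.
Longest shared-prefix length: 8

8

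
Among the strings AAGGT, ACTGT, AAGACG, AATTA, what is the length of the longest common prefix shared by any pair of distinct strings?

3

The deepest shared node is where two words last agree before diverging.
"AAGACG" and "AAGGT" agree on "AAG" (3 characters) before diverging; nothing deeper is shared.
Longest shared-prefix length: 3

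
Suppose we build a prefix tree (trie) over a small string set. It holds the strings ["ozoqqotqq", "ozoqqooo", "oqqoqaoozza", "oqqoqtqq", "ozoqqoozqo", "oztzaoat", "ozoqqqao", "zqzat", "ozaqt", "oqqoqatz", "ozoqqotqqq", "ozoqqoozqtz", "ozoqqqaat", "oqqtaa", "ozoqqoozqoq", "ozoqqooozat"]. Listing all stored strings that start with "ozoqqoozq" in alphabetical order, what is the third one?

ozoqqoozqtz

DFS of the "ozoqqoozq" subtree visits, in order: "ozoqqoozqo", "ozoqqoozqoq", "ozoqqoozqtz"
The 3rd is ozoqqoozqtz.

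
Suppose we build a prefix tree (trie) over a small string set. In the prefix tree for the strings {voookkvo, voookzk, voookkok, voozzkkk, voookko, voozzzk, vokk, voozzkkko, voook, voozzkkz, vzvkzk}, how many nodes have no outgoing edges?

Leaves are exactly the stored words that no other stored word extends.
Those words: "vokk", "voookkok", "voookkvo", "voookzk", "voozzkkko", "voozzkkz", "voozzzk", "vzvkzk"
Leaf count: 8

8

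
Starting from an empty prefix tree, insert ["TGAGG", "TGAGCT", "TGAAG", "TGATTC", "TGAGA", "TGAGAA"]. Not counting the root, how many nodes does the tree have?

14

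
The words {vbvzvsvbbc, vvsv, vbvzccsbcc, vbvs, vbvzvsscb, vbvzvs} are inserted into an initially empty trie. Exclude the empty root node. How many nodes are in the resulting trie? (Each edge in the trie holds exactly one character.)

Trace insertions, counting only characters that open a new branch:
  "vbvzvsvbbc" → 10 new (v, b, v, z, v, s, v, b, b, c)
  "vvsv" → prefix "v" already present; 3 new (v, s, v)
  "vbvzccsbcc" → prefix "vbvz" already present; 6 new (c, c, s, b, c, c)
  "vbvs" → prefix "vbv" already present; 1 new (s)
  "vbvzvsscb" → prefix "vbvzvs" already present; 3 new (s, c, b)
  "vbvzvs" → prefix "vbvzvs" already present; 0 new (none)
Total nodes = 10 + 3 + 6 + 1 + 3 + 0 = 23

23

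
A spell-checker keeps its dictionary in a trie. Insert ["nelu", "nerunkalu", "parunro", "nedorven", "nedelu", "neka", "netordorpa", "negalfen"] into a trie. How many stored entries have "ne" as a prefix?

7

Walk to "ne"; the words in its subtree are exactly those with that prefix.
Words under "ne": nedelu, nedorven, negalfen, neka, nelu, nerunkalu, netordorpa
Count: 7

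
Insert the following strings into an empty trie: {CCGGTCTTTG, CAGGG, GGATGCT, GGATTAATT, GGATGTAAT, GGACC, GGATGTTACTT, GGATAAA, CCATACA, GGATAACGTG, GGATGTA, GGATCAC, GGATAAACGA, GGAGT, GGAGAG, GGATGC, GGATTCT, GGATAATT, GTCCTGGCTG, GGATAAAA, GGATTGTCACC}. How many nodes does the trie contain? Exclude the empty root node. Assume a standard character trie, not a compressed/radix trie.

79

Trace insertions, counting only characters that open a new branch:
  "CCGGTCTTTG" → 10 new (C, C, G, G, T, C, T, T, T, G)
  "CAGGG" → prefix "C" already present; 4 new (A, G, G, G)
  "GGATGCT" → 7 new (G, G, A, T, G, C, T)
  "GGATTAATT" → prefix "GGAT" already present; 5 new (T, A, A, T, T)
  "GGATGTAAT" → prefix "GGATG" already present; 4 new (T, A, A, T)
  "GGACC" → prefix "GGA" already present; 2 new (C, C)
  "GGATGTTACTT" → prefix "GGATGT" already present; 5 new (T, A, C, T, T)
  "GGATAAA" → prefix "GGAT" already present; 3 new (A, A, A)
  "CCATACA" → prefix "CC" already present; 5 new (A, T, A, C, A)
  "GGATAACGTG" → prefix "GGATAA" already present; 4 new (C, G, T, G)
  "GGATGTA" → prefix "GGATGTA" already present; 0 new (none)
  "GGATCAC" → prefix "GGAT" already present; 3 new (C, A, C)
  "GGATAAACGA" → prefix "GGATAAA" already present; 3 new (C, G, A)
  "GGAGT" → prefix "GGA" already present; 2 new (G, T)
  "GGAGAG" → prefix "GGAG" already present; 2 new (A, G)
  "GGATGC" → prefix "GGATGC" already present; 0 new (none)
  "GGATTCT" → prefix "GGATT" already present; 2 new (C, T)
  "GGATAATT" → prefix "GGATAA" already present; 2 new (T, T)
  "GTCCTGGCTG" → prefix "G" already present; 9 new (T, C, C, T, G, G, C, T, G)
  "GGATAAAA" → prefix "GGATAAA" already present; 1 new (A)
  "GGATTGTCACC" → prefix "GGATT" already present; 6 new (G, T, C, A, C, C)
Total nodes = 10 + 4 + 7 + 5 + 4 + 2 + 5 + 3 + 5 + 4 + 0 + 3 + 3 + 2 + 2 + 0 + 2 + 2 + 9 + 1 + 6 = 79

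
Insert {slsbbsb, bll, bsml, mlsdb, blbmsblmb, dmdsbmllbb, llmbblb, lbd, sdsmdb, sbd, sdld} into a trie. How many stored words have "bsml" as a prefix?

Traverse to the node for "bsml", then collect every word in that subtree.
Words under "bsml": bsml
Count: 1

1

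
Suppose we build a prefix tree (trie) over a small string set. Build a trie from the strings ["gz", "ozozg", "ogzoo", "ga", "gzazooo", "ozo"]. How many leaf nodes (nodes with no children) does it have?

4

A leaf is a node with no children — equivalently, the end of a word that is not a proper prefix of any other stored word.
Those words: "ga", "gzazooo", "ogzoo", "ozozg"
Leaf count: 4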